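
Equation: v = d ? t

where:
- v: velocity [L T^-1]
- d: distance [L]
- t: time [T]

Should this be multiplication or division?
division (÷): v = d ÷ t

v [L T^-1]; d [L]; t [T].
d × t → [L T] ✗
d ÷ t → [L T^-1] ✓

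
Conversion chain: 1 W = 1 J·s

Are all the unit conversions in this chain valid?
The chain is incorrect (it contains an error).

Incorrect: Watt is J/s, not J·s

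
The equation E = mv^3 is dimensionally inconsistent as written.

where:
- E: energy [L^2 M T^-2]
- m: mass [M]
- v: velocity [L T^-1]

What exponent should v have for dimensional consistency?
The exponent of v should be 2: E = mv^2

The LHS E has dimensions [L^2 M T^-2]; v has dimensions [L T^-1].
As written, the RHS mv^3 (exponent 3 on v) has dimensions [L^3 M T^-3], which does not match.
With exponent 2, the RHS mv^2 has dimensions [L^2 M T^-2], matching the LHS.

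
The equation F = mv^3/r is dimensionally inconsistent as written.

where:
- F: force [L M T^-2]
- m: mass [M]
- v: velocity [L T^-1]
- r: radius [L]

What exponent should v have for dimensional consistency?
The exponent of v should be 2: F = mv^2/r

The LHS F has dimensions [L M T^-2]; v has dimensions [L T^-1].
As written, the RHS mv^3/r (exponent 3 on v) has dimensions [L^2 M T^-3], which does not match.
With exponent 2, the RHS mv^2/r has dimensions [L M T^-2], matching the LHS.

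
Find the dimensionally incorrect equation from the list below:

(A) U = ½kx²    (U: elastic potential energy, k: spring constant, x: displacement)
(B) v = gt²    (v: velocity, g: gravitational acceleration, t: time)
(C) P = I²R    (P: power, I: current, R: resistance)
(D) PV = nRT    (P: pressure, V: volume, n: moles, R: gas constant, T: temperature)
(B) v = gt²

The equation (B) v = gt² is dimensionally incorrect.

LHS (v): [L T^-1]
RHS (gt²): [L] ✗

The dimensions do not match. The other three equations balance.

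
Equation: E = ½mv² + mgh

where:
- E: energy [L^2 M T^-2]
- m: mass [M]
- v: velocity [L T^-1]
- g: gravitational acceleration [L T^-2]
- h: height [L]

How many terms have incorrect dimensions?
0

LHS E: [L^2 M T^-2]
- ½mv²: [L^2 M T^-2] ✓
- mgh: [L^2 M T^-2] ✓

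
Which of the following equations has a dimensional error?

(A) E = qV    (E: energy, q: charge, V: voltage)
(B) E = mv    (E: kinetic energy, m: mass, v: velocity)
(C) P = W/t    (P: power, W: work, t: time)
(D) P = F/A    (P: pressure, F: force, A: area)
(B) E = mv

The equation (B) E = mv is dimensionally incorrect.

LHS (E): [L^2 M T^-2]
RHS (mv): [L M T^-1] ✗

The dimensions do not match. The other three equations balance.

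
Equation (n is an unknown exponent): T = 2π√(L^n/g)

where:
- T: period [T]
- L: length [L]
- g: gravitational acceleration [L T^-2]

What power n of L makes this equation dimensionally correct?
n = 1

T has dimensions [T]; L has dimensions [L].
With n = 1: 2π√(L^1/g) has dimensions [T], matching the LHS ✓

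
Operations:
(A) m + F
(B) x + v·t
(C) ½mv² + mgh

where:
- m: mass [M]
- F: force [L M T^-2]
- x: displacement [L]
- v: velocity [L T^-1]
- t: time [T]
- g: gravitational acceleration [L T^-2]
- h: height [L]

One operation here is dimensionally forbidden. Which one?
(A) m + F

(A) m + F: m [M] and F [L M T^-2] — different dimensions cannot be added/subtracted ✗
(B) x + v·t: x [L] and v·t [L] — same dimensions ✓
(C) ½mv² + mgh: ½mv² [L^2 M T^-2] and mgh [L^2 M T^-2] — same dimensions ✓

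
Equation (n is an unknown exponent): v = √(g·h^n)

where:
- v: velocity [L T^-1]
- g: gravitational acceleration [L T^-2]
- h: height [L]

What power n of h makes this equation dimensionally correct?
n = 1

v has dimensions [L T^-1]; h has dimensions [L].
With n = 1: √(g·h^1) has dimensions [L T^-1], matching the LHS ✓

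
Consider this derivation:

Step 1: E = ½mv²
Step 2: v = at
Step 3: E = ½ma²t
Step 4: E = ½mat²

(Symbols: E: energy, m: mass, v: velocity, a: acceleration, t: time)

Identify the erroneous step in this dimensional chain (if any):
Step 3

Step 1: E = ½mv² → LHS [L^2 M T^-2], RHS [L^2 M T^-2] ✓
Step 2: v = at → LHS [L T^-1], RHS [L T^-1] ✓
Step 3: E = ½ma²t → LHS [L^2 M T^-2], RHS [L^2 M T^-3] ✗

The first dimensional inconsistency appears in step 3: E = ½ma²t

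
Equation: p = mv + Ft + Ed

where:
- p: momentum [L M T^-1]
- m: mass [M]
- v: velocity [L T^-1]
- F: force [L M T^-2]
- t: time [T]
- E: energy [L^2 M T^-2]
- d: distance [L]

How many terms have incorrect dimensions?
1

LHS p: [L M T^-1]
- mv: [L M T^-1] ✓
- Ft: [L M T^-1] ✓
- Ed: [L^3 M T^-2] ✗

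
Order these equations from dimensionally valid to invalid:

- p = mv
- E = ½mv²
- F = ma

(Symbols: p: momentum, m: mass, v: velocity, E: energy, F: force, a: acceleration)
Dimensionally correct: p = mv, E = ½mv², F = ma
Dimensionally incorrect: none
Ordered (correct first, then incorrect): p = mv, E = ½mv², F = ma

- p = mv: LHS [L M T^-1], RHS [L M T^-1] → correct ✓
- E = ½mv²: LHS [L^2 M T^-2], RHS [L^2 M T^-2] → correct ✓
- F = ma: LHS [L M T^-2], RHS [L M T^-2] → correct ✓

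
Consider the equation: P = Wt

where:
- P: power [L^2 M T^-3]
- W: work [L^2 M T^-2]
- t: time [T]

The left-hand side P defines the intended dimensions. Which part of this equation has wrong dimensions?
The right-hand side term Wt

P has dimensions [L^2 M T^-3], but Wt has dimensions [L^2 M T^-1], so the term Wt is dimensionally wrong for P.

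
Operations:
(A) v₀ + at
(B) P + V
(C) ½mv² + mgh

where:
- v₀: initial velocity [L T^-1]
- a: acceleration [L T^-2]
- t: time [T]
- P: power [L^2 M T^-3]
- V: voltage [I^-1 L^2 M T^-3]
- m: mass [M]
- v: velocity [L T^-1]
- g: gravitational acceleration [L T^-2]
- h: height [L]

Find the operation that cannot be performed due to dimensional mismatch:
(B) P + V

(A) v₀ + at: v₀ [L T^-1] and at [L T^-1] — same dimensions ✓
(B) P + V: P [L^2 M T^-3] and V [I^-1 L^2 M T^-3] — different dimensions cannot be added/subtracted ✗
(C) ½mv² + mgh: ½mv² [L^2 M T^-2] and mgh [L^2 M T^-2] — same dimensions ✓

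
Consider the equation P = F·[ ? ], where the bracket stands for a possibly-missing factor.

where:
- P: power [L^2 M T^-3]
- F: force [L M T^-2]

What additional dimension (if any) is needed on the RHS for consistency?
[L T^-1] — velocity (e.g. v)

P has dimensions [L^2 M T^-3]; F has dimensions [L M T^-2].
The bracketed factor must supply [L^2 M T^-3] / [L M T^-2] = [L T^-1].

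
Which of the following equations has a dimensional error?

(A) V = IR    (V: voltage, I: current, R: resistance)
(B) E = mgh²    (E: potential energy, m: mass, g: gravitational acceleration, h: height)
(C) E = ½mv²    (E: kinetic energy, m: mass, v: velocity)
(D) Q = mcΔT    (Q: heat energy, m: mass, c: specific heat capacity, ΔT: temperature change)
(B) E = mgh²

The equation (B) E = mgh² is dimensionally incorrect.

LHS (E): [L^2 M T^-2]
RHS (mgh²): [L^3 M T^-2] ✗

The dimensions do not match. The other three equations balance.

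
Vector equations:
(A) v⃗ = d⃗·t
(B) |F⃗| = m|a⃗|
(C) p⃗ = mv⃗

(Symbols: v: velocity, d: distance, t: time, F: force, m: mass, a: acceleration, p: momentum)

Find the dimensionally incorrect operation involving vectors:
(A) v⃗ = d⃗·t

(A) v⃗ = d⃗·t: LHS [L T^-1], RHS [L T] ✗ — velocity is displacement per time; should be d⃗/t
(B) |F⃗| = m|a⃗|: LHS [L M T^-2], RHS [L M T^-2] ✓ — magnitudes of vectors are scalars
(C) p⃗ = mv⃗: LHS [L M T^-1], RHS [L M T^-1] ✓ — mass (scalar) times velocity (vector)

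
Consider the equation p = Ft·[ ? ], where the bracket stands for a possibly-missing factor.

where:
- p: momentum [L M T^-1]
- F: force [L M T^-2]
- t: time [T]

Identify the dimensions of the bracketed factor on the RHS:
Nothing is missing — the bracketed factor must be dimensionless.

p has dimensions [L M T^-1] and Ft already has dimensions [L M T^-1], so p = Ft is dimensionally complete.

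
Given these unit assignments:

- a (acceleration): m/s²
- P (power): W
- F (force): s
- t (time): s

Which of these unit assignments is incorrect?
F

The variable F (force) should have units N, not s.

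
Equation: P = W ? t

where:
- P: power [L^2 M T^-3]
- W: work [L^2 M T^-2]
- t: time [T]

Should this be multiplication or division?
division (÷): P = W ÷ t

P [L^2 M T^-3]; W [L^2 M T^-2]; t [T].
W × t → [L^2 M T^-1] ✗
W ÷ t → [L^2 M T^-3] ✓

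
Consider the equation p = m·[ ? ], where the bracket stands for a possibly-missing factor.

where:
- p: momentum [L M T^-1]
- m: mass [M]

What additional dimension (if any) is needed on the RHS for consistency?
[L T^-1] — velocity (e.g. v)

p has dimensions [L M T^-1]; m has dimensions [M].
The bracketed factor must supply [L M T^-1] / [M] = [L T^-1].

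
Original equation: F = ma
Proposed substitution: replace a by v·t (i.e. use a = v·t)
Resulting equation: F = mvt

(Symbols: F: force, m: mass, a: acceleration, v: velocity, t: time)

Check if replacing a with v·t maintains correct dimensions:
No

[a] = [L T^-2] and [v·t] = [L]. These differ, so the substitution replaces a quantity by one of different dimensions and the result F = mvt has LHS [L M T^-2] vs RHS [L M] — inconsistent.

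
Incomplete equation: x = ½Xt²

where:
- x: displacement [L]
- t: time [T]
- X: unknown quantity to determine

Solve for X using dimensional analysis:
X = a (acceleration), dimensions [L T^-2]

x has dimensions [L]; the rest of the RHS (½ t²) has dimensions [T^2].
So X must have dimensions [L T^-2] — X = a (acceleration).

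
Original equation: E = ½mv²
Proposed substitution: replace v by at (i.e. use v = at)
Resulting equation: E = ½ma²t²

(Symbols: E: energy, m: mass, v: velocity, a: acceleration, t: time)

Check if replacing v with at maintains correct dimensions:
Yes

[v] = [L T^-1] and [at] = [L T^-1]. These match, so the substitution replaces a quantity by one of the same dimensions and the result E = ½ma²t² has LHS [L^2 M T^-2] vs RHS [L^2 M T^-2] — still consistent.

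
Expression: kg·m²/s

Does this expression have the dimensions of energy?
No

The expression kg·m²/s has dimensions [L^2 M T^-1], but energy has dimensions [L^2 M T^-2].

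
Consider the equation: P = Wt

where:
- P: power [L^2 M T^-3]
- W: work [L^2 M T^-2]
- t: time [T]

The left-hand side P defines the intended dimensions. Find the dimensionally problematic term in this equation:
The right-hand side term Wt

P has dimensions [L^2 M T^-3], but Wt has dimensions [L^2 M T^-1], so the term Wt is dimensionally wrong for P.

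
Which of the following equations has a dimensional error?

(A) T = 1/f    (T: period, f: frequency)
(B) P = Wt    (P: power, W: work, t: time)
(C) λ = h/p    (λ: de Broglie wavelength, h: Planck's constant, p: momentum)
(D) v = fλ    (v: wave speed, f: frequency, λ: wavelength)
(B) P = Wt

The equation (B) P = Wt is dimensionally incorrect.

LHS (P): [L^2 M T^-3]
RHS (Wt): [L^2 M T^-1] ✗

The dimensions do not match. The other three equations balance.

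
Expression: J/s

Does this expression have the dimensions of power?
Yes

The expression J/s has dimensions [L^2 M T^-3], which is exactly power [L^2 M T^-3].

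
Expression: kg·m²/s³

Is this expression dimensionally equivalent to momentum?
No

The expression kg·m²/s³ has dimensions [L^2 M T^-3], but momentum has dimensions [L M T^-1].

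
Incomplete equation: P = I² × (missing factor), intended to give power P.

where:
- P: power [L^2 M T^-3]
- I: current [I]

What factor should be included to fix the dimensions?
R (resistance), dimensions [I^-2 L^2 M T^-3]

P has dimensions [L^2 M T^-3] and I² has dimensions [I^2].
The missing factor must have dimensions [L^2 M T^-3] / [I^2] = [I^-2 L^2 M T^-3], i.e. resistance (R).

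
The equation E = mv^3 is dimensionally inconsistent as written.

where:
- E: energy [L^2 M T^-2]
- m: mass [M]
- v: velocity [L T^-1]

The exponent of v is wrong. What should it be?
The exponent of v should be 2: E = mv^2

The LHS E has dimensions [L^2 M T^-2]; v has dimensions [L T^-1].
As written, the RHS mv^3 (exponent 3 on v) has dimensions [L^3 M T^-3], which does not match.
With exponent 2, the RHS mv^2 has dimensions [L^2 M T^-2], matching the LHS.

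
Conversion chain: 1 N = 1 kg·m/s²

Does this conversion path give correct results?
The chain is correct (no errors).

Correct: Newton is defined as kg·m/s²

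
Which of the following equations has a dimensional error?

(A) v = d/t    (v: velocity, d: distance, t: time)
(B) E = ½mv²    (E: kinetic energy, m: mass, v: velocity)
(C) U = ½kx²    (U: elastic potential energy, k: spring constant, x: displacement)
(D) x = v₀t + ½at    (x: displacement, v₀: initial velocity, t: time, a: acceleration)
(D) x = v₀t + ½at

The equation (D) x = v₀t + ½at is dimensionally incorrect.

LHS (x): [L]
RHS terms:
  - v₀t: [L] ✓
  - ½at: [L T^-1] ✗ (does not match LHS)

The dimensions do not match. The other three equations balance.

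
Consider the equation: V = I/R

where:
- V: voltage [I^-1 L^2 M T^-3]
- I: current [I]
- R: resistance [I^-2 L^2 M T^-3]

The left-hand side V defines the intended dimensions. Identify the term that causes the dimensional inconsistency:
The right-hand side term I/R

V has dimensions [I^-1 L^2 M T^-3], but I/R has dimensions [I^3 L^-2 M^-1 T^3], so the term I/R is dimensionally wrong for V.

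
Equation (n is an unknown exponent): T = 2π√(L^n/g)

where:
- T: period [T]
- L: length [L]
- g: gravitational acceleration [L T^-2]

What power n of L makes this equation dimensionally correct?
n = 1

T has dimensions [T]; L has dimensions [L].
With n = 1: 2π√(L^1/g) has dimensions [T], matching the LHS ✓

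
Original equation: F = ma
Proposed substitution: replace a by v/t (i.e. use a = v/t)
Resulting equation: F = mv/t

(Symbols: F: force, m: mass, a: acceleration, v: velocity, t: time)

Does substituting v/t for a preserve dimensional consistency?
Yes

[a] = [L T^-2] and [v/t] = [L T^-2]. These match, so the substitution replaces a quantity by one of the same dimensions and the result F = mv/t has LHS [L M T^-2] vs RHS [L M T^-2] — still consistent.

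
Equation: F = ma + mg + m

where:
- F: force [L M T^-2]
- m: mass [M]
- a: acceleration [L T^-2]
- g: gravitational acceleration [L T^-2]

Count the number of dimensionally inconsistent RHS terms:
1

LHS F: [L M T^-2]
- ma: [L M T^-2] ✓
- mg: [L M T^-2] ✓
- m: [M] ✗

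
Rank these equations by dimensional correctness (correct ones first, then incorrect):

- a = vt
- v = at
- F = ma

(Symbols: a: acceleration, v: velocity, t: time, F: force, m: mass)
Dimensionally correct: v = at, F = ma
Dimensionally incorrect: a = vt
Ordered (correct first, then incorrect): v = at, F = ma, a = vt

- a = vt: LHS [L T^-2], RHS [L] → incorrect ✗
- v = at: LHS [L T^-1], RHS [L T^-1] → correct ✓
- F = ma: LHS [L M T^-2], RHS [L M T^-2] → correct ✓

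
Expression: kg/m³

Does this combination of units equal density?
Yes

The expression kg/m³ has dimensions [L^-3 M], which is exactly density [L^-3 M].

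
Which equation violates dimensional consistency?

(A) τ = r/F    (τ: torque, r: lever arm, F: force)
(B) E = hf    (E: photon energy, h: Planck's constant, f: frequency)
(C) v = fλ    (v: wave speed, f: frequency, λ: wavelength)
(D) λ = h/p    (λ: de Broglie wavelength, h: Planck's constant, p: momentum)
(A) τ = r/F

The equation (A) τ = r/F is dimensionally incorrect.

LHS (τ): [L^2 M T^-2]
RHS (r/F): [M^-1 T^2] ✗

The dimensions do not match. The other three equations balance.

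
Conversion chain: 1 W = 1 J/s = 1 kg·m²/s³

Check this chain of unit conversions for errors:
The chain is correct (no errors).

Correct: Watt is Joule per second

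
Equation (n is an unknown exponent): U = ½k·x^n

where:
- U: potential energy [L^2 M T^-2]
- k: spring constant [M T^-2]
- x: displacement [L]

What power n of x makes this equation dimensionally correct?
n = 2

U has dimensions [L^2 M T^-2]; x has dimensions [L].
The rest of the RHS has dimensions [M T^-2], so x^n must supply [L^2].
With n = 2: ½k·x^2 has dimensions [L^2 M T^-2], matching the LHS ✓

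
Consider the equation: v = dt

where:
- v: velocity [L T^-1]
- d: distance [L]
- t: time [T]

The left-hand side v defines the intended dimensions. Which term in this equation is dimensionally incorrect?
The right-hand side term dt

v has dimensions [L T^-1], but dt has dimensions [L T], so the term dt is dimensionally wrong for v.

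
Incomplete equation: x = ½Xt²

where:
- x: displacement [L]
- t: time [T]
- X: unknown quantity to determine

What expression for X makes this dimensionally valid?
X = a (acceleration), dimensions [L T^-2]

x has dimensions [L]; the rest of the RHS (½ t²) has dimensions [T^2].
So X must have dimensions [L T^-2] — X = a (acceleration).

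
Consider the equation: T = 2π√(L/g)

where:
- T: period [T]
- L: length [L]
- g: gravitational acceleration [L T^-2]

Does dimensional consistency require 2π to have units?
No

T has dimensions [T] and √(L/g) already has dimensions [T], so the equation balances without 2π contributing any dimensions. 2π is a pure (dimensionless) number; changing or removing it would not affect dimensional consistency.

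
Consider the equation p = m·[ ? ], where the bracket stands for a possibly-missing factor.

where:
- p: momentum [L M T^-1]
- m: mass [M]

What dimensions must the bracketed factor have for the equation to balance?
[L T^-1] — velocity (e.g. v)

p has dimensions [L M T^-1]; m has dimensions [M].
The bracketed factor must supply [L M T^-1] / [M] = [L T^-1].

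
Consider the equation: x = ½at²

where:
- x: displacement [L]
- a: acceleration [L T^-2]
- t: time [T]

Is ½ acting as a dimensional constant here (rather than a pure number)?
No

x has dimensions [L] and at² already has dimensions [L], so the equation balances without ½ contributing any dimensions. ½ is a pure (dimensionless) number; changing or removing it would not affect dimensional consistency.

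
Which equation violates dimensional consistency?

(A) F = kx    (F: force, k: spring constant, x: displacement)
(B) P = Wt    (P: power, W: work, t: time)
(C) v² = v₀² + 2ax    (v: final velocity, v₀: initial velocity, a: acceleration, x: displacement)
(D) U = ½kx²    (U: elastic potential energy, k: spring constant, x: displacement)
(B) P = Wt

The equation (B) P = Wt is dimensionally incorrect.

LHS (P): [L^2 M T^-3]
RHS (Wt): [L^2 M T^-1] ✗

The dimensions do not match. The other three equations balance.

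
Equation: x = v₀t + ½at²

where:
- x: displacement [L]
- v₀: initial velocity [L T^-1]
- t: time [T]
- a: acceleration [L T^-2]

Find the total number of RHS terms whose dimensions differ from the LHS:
0

LHS x: [L]
- v₀t: [L] ✓
- ½at²: [L] ✓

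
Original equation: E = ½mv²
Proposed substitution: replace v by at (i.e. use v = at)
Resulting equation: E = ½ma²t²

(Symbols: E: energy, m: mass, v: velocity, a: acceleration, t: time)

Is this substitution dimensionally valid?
Yes

[v] = [L T^-1] and [at] = [L T^-1]. These match, so the substitution replaces a quantity by one of the same dimensions and the result E = ½ma²t² has LHS [L^2 M T^-2] vs RHS [L^2 M T^-2] — still consistent.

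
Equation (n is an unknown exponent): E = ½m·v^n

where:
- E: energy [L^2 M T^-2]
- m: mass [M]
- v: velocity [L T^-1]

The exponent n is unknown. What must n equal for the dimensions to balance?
n = 2

E has dimensions [L^2 M T^-2]; v has dimensions [L T^-1].
The rest of the RHS has dimensions [M], so v^n must supply [L^2 T^-2].
With n = 2: ½m·v^2 has dimensions [L^2 M T^-2], matching the LHS ✓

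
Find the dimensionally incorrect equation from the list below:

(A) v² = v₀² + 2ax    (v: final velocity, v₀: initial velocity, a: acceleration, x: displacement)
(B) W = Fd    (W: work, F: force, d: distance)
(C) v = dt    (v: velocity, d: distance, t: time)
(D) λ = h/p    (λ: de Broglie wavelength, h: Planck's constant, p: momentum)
(C) v = dt

The equation (C) v = dt is dimensionally incorrect.

LHS (v): [L T^-1]
RHS (dt): [L T] ✗

The dimensions do not match. The other three equations balance.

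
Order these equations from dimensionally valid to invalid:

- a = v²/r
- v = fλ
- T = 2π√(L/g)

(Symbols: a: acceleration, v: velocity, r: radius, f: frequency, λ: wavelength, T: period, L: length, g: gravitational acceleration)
Dimensionally correct: a = v²/r, v = fλ, T = 2π√(L/g)
Dimensionally incorrect: none
Ordered (correct first, then incorrect): a = v²/r, v = fλ, T = 2π√(L/g)

- a = v²/r: LHS [L T^-2], RHS [L T^-2] → correct ✓
- v = fλ: LHS [L T^-1], RHS [L T^-1] → correct ✓
- T = 2π√(L/g): LHS [T], RHS [T] → correct ✓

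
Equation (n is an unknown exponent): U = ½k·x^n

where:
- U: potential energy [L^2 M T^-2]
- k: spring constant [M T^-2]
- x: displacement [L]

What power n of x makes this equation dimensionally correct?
n = 2

U has dimensions [L^2 M T^-2]; x has dimensions [L].
The rest of the RHS has dimensions [M T^-2], so x^n must supply [L^2].
With n = 2: ½k·x^2 has dimensions [L^2 M T^-2], matching the LHS ✓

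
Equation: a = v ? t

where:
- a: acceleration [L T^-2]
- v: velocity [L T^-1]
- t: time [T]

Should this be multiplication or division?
division (÷): a = v ÷ t

a [L T^-2]; v [L T^-1]; t [T].
v × t → [L] ✗
v ÷ t → [L T^-2] ✓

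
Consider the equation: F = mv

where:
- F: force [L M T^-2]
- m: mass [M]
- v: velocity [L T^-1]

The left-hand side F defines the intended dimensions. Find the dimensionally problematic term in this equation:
The right-hand side term mv

F has dimensions [L M T^-2], but mv has dimensions [L M T^-1], so the term mv is dimensionally wrong for F.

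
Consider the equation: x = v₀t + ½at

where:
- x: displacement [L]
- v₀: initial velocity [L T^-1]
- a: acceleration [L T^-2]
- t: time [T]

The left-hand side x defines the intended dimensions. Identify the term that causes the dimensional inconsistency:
The term ½at

Checking each RHS term against the LHS:
- v₀t: [L] — matches x [L] ✓
- ½at: [L T^-1] — does NOT match x [L] ✗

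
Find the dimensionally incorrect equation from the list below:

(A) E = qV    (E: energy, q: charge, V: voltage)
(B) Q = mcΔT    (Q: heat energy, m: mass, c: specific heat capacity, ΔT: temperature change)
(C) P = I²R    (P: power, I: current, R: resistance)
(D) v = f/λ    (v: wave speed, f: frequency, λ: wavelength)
(D) v = f/λ

The equation (D) v = f/λ is dimensionally incorrect.

LHS (v): [L T^-1]
RHS (f/λ): [L^-1 T^-1] ✗

The dimensions do not match. The other three equations balance.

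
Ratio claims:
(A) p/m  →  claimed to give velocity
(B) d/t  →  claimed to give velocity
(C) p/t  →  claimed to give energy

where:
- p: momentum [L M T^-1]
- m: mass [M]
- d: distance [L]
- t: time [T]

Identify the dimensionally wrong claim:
(C) p/t does not give energy

(A) p/m: [L T^-1] = velocity [L T^-1] ✓
(B) d/t: [L T^-1] = velocity [L T^-1] ✓
(C) p/t: [L M T^-2] ≠ energy [L^2 M T^-2] ✗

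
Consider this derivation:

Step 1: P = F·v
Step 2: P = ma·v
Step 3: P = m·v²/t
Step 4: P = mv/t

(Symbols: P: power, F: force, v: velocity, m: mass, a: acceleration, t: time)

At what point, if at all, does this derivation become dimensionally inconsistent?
Step 4

Step 1: P = F·v → LHS [L^2 M T^-3], RHS [L^2 M T^-3] ✓
Step 2: P = ma·v → LHS [L^2 M T^-3], RHS [L^2 M T^-3] ✓
Step 3: P = m·v²/t → LHS [L^2 M T^-3], RHS [L^2 M T^-3] ✓
Step 4: P = mv/t → LHS [L^2 M T^-3], RHS [L M T^-2] ✗

The first dimensional inconsistency appears in step 4: P = mv/t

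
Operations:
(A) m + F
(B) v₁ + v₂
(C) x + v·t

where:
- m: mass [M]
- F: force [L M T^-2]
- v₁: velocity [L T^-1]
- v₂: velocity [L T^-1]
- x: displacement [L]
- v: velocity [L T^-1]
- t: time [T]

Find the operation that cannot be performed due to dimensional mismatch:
(A) m + F

(A) m + F: m [M] and F [L M T^-2] — different dimensions cannot be added/subtracted ✗
(B) v₁ + v₂: v₁ [L T^-1] and v₂ [L T^-1] — same dimensions ✓
(C) x + v·t: x [L] and v·t [L] — same dimensions ✓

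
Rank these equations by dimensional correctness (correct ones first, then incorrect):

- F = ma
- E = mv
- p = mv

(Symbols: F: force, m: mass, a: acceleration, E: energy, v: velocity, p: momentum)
Dimensionally correct: F = ma, p = mv
Dimensionally incorrect: E = mv
Ordered (correct first, then incorrect): F = ma, p = mv, E = mv

- F = ma: LHS [L M T^-2], RHS [L M T^-2] → correct ✓
- E = mv: LHS [L^2 M T^-2], RHS [L M T^-1] → incorrect ✗
- p = mv: LHS [L M T^-1], RHS [L M T^-1] → correct ✓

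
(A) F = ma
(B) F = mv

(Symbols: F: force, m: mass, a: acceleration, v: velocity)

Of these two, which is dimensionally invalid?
(B)

(A) F = ma: LHS [L M T^-2], RHS [L M T^-2] ✓
(B) F = mv: LHS [L M T^-2], RHS [L M T^-1] ✗

Expression (B) F = mv is dimensionally incorrect.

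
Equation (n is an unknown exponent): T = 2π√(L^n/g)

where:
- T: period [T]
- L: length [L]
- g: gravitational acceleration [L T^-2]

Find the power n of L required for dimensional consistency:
n = 1

T has dimensions [T]; L has dimensions [L].
With n = 1: 2π√(L^1/g) has dimensions [T], matching the LHS ✓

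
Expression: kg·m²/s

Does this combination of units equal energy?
No

The expression kg·m²/s has dimensions [L^2 M T^-1], but energy has dimensions [L^2 M T^-2].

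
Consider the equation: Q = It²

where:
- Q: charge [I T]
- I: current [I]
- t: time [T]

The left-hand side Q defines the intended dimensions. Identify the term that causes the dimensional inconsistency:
The right-hand side term It²

Q has dimensions [I T], but It² has dimensions [I T^2], so the term It² is dimensionally wrong for Q.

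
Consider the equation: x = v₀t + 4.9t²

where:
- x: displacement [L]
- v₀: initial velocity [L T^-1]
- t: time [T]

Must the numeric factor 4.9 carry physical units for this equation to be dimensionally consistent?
Yes

x has dimensions [L], while t² alone has dimensions [T^2]. For the equation to balance, the factor 4.9 must carry dimensions [L T^-2] — it is a dimensional constant (a numerical value of a physical quantity with its units suppressed), not a pure number.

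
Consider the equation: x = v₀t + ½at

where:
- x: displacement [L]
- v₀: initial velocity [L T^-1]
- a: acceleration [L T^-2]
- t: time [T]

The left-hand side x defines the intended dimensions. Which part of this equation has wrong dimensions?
The term ½at

Checking each RHS term against the LHS:
- v₀t: [L] — matches x [L] ✓
- ½at: [L T^-1] — does NOT match x [L] ✗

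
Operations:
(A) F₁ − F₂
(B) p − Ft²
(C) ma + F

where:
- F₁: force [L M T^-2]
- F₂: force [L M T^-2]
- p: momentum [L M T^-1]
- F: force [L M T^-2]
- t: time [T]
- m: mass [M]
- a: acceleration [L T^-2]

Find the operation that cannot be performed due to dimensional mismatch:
(B) p − Ft²

(A) F₁ − F₂: F₁ [L M T^-2] and F₂ [L M T^-2] — same dimensions ✓
(B) p − Ft²: p [L M T^-1] and Ft² [L M] — different dimensions cannot be added/subtracted ✗
(C) ma + F: ma [L M T^-2] and F [L M T^-2] — same dimensions ✓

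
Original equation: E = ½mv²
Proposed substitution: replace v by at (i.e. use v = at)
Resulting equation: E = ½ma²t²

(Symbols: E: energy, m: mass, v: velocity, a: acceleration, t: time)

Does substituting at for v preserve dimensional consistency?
Yes

[v] = [L T^-1] and [at] = [L T^-1]. These match, so the substitution replaces a quantity by one of the same dimensions and the result E = ½ma²t² has LHS [L^2 M T^-2] vs RHS [L^2 M T^-2] — still consistent.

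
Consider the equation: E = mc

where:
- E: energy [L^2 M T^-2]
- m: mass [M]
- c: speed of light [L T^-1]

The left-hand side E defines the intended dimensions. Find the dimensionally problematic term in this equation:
The right-hand side term mc

E has dimensions [L^2 M T^-2], but mc has dimensions [L M T^-1], so the term mc is dimensionally wrong for E.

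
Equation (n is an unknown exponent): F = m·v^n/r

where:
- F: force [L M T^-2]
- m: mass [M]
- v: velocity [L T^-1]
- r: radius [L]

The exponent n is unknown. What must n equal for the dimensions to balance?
n = 2

F has dimensions [L M T^-2]; v has dimensions [L T^-1].
The rest of the RHS has dimensions [L^-1 M], so v^n must supply [L^2 T^-2].
With n = 2: m·v^2/r has dimensions [L M T^-2], matching the LHS ✓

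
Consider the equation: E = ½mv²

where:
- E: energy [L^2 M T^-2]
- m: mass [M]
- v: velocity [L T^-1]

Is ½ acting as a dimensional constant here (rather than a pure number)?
No

E has dimensions [L^2 M T^-2] and mv² already has dimensions [L^2 M T^-2], so the equation balances without ½ contributing any dimensions. ½ is a pure (dimensionless) number; changing or removing it would not affect dimensional consistency.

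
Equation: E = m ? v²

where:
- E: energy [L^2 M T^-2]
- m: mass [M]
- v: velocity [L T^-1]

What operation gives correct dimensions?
multiplication (×): E = m × v²

E [L^2 M T^-2]; m [M]; v² [L^2 T^-2].
m × v² → [L^2 M T^-2] ✓
m ÷ v² → [L^-2 M T^2] ✗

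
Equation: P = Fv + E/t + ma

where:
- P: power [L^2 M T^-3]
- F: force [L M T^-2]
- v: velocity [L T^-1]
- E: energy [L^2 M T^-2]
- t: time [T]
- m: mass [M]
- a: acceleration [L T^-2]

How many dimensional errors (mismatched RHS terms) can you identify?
1

LHS P: [L^2 M T^-3]
- Fv: [L^2 M T^-3] ✓
- E/t: [L^2 M T^-3] ✓
- ma: [L M T^-2] ✗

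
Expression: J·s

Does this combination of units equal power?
No

The expression J·s has dimensions [L^2 M T^-1], but power has dimensions [L^2 M T^-3].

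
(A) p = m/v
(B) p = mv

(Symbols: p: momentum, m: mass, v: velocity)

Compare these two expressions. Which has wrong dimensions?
(A)

(A) p = m/v: LHS [L M T^-1], RHS [L^-1 M T] ✗
(B) p = mv: LHS [L M T^-1], RHS [L M T^-1] ✓

Expression (A) p = m/v is dimensionally incorrect.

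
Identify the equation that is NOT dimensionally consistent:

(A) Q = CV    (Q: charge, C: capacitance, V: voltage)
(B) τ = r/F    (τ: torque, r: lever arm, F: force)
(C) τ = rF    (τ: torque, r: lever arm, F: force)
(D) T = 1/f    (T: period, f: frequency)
(B) τ = r/F

The equation (B) τ = r/F is dimensionally incorrect.

LHS (τ): [L^2 M T^-2]
RHS (r/F): [M^-1 T^2] ✗

The dimensions do not match. The other three equations balance.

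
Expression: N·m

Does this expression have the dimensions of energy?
Yes

The expression N·m has dimensions [L^2 M T^-2], which is exactly energy [L^2 M T^-2].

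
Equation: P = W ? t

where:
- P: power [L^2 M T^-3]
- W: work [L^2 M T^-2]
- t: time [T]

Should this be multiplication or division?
division (÷): P = W ÷ t

P [L^2 M T^-3]; W [L^2 M T^-2]; t [T].
W × t → [L^2 M T^-1] ✗
W ÷ t → [L^2 M T^-3] ✓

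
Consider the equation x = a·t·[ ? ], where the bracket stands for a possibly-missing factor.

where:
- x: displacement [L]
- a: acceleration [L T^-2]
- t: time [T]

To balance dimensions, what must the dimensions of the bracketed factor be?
[T] — time (e.g. t)

x has dimensions [L]; a·t has dimensions [L T^-1].
The bracketed factor must supply [L] / [L T^-1] = [T].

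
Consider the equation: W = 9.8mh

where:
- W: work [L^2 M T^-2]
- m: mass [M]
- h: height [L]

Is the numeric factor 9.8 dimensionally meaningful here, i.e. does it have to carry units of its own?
Yes

W has dimensions [L^2 M T^-2], while mh alone has dimensions [L M]. For the equation to balance, the factor 9.8 must carry dimensions [L T^-2] — it is a dimensional constant (a numerical value of a physical quantity with its units suppressed), not a pure number.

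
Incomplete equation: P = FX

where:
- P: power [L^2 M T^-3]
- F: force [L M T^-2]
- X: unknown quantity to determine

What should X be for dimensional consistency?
X = v (velocity), dimensions [L T^-1]

P has dimensions [L^2 M T^-3]; the rest of the RHS (F) has dimensions [L M T^-2].
So X must have dimensions [L T^-1] — X = v (velocity).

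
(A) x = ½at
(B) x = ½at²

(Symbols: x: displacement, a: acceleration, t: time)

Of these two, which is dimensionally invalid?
(A)

(A) x = ½at: LHS [L], RHS [L T^-1] ✗
(B) x = ½at²: LHS [L], RHS [L] ✓

Expression (A) x = ½at is dimensionally incorrect.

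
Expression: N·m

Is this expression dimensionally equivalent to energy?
Yes

The expression N·m has dimensions [L^2 M T^-2], which is exactly energy [L^2 M T^-2].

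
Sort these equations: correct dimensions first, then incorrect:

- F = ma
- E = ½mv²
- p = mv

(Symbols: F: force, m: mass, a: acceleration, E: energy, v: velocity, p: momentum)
Dimensionally correct: F = ma, E = ½mv², p = mv
Dimensionally incorrect: none
Ordered (correct first, then incorrect): F = ma, E = ½mv², p = mv

- F = ma: LHS [L M T^-2], RHS [L M T^-2] → correct ✓
- E = ½mv²: LHS [L^2 M T^-2], RHS [L^2 M T^-2] → correct ✓
- p = mv: LHS [L M T^-1], RHS [L M T^-1] → correct ✓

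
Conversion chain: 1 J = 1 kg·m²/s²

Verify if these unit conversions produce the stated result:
The chain is correct (no errors).

Correct: Joule is defined as kg·m²/s²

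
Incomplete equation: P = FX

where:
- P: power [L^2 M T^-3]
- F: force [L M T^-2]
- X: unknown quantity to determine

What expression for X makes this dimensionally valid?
X = v (velocity), dimensions [L T^-1]

P has dimensions [L^2 M T^-3]; the rest of the RHS (F) has dimensions [L M T^-2].
So X must have dimensions [L T^-1] — X = v (velocity).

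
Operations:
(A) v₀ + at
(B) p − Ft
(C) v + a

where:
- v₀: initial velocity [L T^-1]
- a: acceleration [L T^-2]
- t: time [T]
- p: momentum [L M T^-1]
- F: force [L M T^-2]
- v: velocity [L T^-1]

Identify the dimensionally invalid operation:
(C) v + a

(A) v₀ + at: v₀ [L T^-1] and at [L T^-1] — same dimensions ✓
(B) p − Ft: p [L M T^-1] and Ft [L M T^-1] — same dimensions ✓
(C) v + a: v [L T^-1] and a [L T^-2] — different dimensions cannot be added/subtracted ✗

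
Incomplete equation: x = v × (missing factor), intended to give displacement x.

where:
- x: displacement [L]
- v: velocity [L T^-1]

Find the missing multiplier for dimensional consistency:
t (time), dimensions [T]

x has dimensions [L] and v has dimensions [L T^-1].
The missing factor must have dimensions [L] / [L T^-1] = [T], i.e. time (t).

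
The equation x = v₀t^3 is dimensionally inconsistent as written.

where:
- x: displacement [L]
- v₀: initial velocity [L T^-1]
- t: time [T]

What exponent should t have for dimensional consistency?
The exponent of t should be 1: x = v₀t

The LHS x has dimensions [L]; t has dimensions [T].
As written, the RHS v₀t^3 (exponent 3 on t) has dimensions [L T^2], which does not match.
With exponent 1, the RHS v₀t has dimensions [L], matching the LHS.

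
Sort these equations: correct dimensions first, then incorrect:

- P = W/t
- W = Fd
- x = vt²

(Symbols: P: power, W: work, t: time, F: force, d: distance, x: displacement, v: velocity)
Dimensionally correct: P = W/t, W = Fd
Dimensionally incorrect: x = vt²
Ordered (correct first, then incorrect): P = W/t, W = Fd, x = vt²

- P = W/t: LHS [L^2 M T^-3], RHS [L^2 M T^-3] → correct ✓
- W = Fd: LHS [L^2 M T^-2], RHS [L^2 M T^-2] → correct ✓
- x = vt²: LHS [L], RHS [L T] → incorrect ✗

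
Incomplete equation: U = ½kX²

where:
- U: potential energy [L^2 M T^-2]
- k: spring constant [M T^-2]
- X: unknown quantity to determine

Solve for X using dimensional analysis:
X = x (displacement), dimensions [L]

U has dimensions [L^2 M T^-2]; the rest of the RHS (½k) has dimensions [M T^-2].
So X² must have dimensions [L^2], i.e. X has dimensions [L] — X = x (displacement).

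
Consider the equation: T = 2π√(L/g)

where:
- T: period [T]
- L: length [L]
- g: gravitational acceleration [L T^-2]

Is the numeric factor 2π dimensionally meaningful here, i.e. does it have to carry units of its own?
No

T has dimensions [T] and √(L/g) already has dimensions [T], so the equation balances without 2π contributing any dimensions. 2π is a pure (dimensionless) number; changing or removing it would not affect dimensional consistency.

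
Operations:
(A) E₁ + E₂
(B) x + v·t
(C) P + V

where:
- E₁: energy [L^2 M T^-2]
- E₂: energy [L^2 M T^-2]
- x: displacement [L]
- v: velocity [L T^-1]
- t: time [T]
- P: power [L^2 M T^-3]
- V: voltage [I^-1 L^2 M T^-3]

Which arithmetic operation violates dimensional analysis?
(C) P + V

(A) E₁ + E₂: E₁ [L^2 M T^-2] and E₂ [L^2 M T^-2] — same dimensions ✓
(B) x + v·t: x [L] and v·t [L] — same dimensions ✓
(C) P + V: P [L^2 M T^-3] and V [I^-1 L^2 M T^-3] — different dimensions cannot be added/subtracted ✗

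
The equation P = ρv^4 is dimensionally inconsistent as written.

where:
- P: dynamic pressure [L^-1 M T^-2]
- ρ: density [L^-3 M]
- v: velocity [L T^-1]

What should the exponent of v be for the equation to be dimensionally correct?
The exponent of v should be 2: P = ρv^2

The LHS P has dimensions [L^-1 M T^-2]; v has dimensions [L T^-1].
As written, the RHS ρv^4 (exponent 4 on v) has dimensions [L M T^-4], which does not match.
With exponent 2, the RHS ρv^2 has dimensions [L^-1 M T^-2], matching the LHS.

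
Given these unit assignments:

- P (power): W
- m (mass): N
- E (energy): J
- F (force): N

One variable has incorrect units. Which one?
m

The variable m (mass) should have units kg, not N.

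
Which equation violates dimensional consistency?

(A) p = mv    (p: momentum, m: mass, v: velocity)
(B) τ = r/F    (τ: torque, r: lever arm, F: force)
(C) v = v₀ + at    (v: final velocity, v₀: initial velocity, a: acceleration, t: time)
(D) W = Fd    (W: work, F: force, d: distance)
(B) τ = r/F

The equation (B) τ = r/F is dimensionally incorrect.

LHS (τ): [L^2 M T^-2]
RHS (r/F): [M^-1 T^2] ✗

The dimensions do not match. The other three equations balance.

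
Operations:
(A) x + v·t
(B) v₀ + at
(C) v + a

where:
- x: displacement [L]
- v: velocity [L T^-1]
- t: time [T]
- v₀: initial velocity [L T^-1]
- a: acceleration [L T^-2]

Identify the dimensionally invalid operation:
(C) v + a

(A) x + v·t: x [L] and v·t [L] — same dimensions ✓
(B) v₀ + at: v₀ [L T^-1] and at [L T^-1] — same dimensions ✓
(C) v + a: v [L T^-1] and a [L T^-2] — different dimensions cannot be added/subtracted ✗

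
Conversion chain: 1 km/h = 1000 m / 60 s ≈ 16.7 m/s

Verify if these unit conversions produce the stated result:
The chain is incorrect (it contains an error).

Incorrect: 1 h = 3600 s, not 60 s (1 km/h ≈ 0.278 m/s)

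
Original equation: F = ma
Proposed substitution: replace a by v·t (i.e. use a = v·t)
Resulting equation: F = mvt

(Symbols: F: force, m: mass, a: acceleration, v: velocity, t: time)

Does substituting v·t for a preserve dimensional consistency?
No

[a] = [L T^-2] and [v·t] = [L]. These differ, so the substitution replaces a quantity by one of different dimensions and the result F = mvt has LHS [L M T^-2] vs RHS [L M] — inconsistent.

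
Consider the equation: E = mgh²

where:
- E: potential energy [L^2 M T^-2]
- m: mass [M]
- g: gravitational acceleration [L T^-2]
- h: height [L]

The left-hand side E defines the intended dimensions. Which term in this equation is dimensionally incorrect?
The right-hand side term mgh²

E has dimensions [L^2 M T^-2], but mgh² has dimensions [L^3 M T^-2], so the term mgh² is dimensionally wrong for E.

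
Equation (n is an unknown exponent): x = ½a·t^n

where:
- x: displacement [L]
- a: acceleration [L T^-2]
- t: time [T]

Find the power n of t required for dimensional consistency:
n = 2

x has dimensions [L]; t has dimensions [T].
The rest of the RHS has dimensions [L T^-2], so t^n must supply [T^2].
With n = 2: ½a·t^2 has dimensions [L], matching the LHS ✓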